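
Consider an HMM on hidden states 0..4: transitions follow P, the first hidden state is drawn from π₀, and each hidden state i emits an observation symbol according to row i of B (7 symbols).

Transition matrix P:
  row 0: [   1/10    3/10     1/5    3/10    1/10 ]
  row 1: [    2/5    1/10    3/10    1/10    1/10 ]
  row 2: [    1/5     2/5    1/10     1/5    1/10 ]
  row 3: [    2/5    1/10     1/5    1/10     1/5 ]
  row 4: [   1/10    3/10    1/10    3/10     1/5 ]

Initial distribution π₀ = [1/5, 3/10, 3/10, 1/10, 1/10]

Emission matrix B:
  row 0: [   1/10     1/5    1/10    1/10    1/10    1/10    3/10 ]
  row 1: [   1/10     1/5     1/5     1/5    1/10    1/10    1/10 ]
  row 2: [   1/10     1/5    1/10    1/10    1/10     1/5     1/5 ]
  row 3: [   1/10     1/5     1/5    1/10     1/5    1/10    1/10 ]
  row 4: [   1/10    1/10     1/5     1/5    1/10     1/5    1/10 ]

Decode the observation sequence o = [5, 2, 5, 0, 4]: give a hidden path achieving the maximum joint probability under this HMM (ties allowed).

path = [2, 1, 2, 1, 0]

t=0: δ = [2.000e-02, 3.000e-02, 6.000e-02, 1.000e-02, 2.000e-02]  (obs o_0=5)
t=1: δ = [1.200e-03, 4.800e-03, 9.000e-04, 2.400e-03, 1.200e-03]  ψ = [1, 2, 1, 2, 2]  (obs o_1=2)
t=2: δ = [1.920e-04, 4.800e-05, 2.880e-04, 4.800e-05, 9.600e-05]  ψ = [1, 1, 1, 1, 1]  (obs o_2=5)
t=3: δ = [5.760e-06, 1.152e-05, 3.840e-06, 5.760e-06, 2.880e-06]  ψ = [2, 2, 0, 0, 2]  (obs o_3=0)
t=4: δ = [4.608e-07, 1.728e-07, 3.456e-07, 3.456e-07, 1.152e-07]  ψ = [1, 0, 1, 0, 1]  (obs o_4=4)
backtrack: best end state = 0; path = [2, 1, 2, 1, 0]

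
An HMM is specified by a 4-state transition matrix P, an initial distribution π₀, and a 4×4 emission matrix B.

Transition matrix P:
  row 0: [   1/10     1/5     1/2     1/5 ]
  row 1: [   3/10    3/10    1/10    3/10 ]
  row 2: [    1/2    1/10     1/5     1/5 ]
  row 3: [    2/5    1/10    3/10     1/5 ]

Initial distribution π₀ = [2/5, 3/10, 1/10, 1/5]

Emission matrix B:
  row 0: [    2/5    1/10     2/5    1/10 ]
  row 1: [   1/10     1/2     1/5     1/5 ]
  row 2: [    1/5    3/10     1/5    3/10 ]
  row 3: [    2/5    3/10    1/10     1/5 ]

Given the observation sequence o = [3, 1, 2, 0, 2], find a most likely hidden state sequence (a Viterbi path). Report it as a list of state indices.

t=0: δ = [4.000e-02, 6.000e-02, 3.000e-02, 4.000e-02]  (obs o_0=3)
t=1: δ = [1.800e-03, 9.000e-03, 6.000e-03, 5.400e-03]  ψ = [1, 1, 0, 1]  (obs o_1=1)
t=2: δ = [1.200e-03, 5.400e-04, 3.240e-04, 2.700e-04]  ψ = [2, 1, 3, 1]  (obs o_2=2)
t=3: δ = [6.480e-05, 2.400e-05, 1.200e-04, 9.600e-05]  ψ = [1, 0, 0, 0]  (obs o_3=0)
t=4: δ = [2.400e-05, 2.592e-06, 6.480e-06, 2.400e-06]  ψ = [2, 0, 0, 2]  (obs o_4=2)
backtrack: best end state = 0; path = [0, 2, 0, 2, 0]

path = [0, 2, 0, 2, 0]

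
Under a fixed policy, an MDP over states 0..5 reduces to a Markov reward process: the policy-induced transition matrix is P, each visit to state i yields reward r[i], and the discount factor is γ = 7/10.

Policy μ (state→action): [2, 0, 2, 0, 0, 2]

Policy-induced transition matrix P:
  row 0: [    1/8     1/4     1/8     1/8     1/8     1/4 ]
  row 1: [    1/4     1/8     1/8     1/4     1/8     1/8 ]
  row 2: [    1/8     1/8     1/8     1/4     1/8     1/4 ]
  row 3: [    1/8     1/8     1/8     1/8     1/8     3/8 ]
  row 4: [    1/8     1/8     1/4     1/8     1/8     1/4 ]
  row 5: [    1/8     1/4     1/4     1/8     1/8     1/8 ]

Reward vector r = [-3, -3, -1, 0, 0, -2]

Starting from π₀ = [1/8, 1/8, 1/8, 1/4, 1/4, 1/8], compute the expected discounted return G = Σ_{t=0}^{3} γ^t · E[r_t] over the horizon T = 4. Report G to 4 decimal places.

t=0: π = [0.1250, 0.1250, 0.1250, 0.2500, 0.2500, 0.1250], E[r] = -1.1250, γ^t·E[r] = -1.125000, running G = -1.125000
t=1: π = [0.1406, 0.1563, 0.1719, 0.1563, 0.1250, 0.2500], E[r] = -1.5625, γ^t·E[r] = -1.093750, running G = -2.218750
t=2: π = [0.1445, 0.1738, 0.1719, 0.1660, 0.1250, 0.2188], E[r] = -1.5645, γ^t·E[r] = -0.766582, running G = -2.985332
t=3: π = [0.1467, 0.1704, 0.1680, 0.1682, 0.1250, 0.2217], E[r] = -1.5627, γ^t·E[r] = -0.536021, running G = -3.521353

G = -3.5214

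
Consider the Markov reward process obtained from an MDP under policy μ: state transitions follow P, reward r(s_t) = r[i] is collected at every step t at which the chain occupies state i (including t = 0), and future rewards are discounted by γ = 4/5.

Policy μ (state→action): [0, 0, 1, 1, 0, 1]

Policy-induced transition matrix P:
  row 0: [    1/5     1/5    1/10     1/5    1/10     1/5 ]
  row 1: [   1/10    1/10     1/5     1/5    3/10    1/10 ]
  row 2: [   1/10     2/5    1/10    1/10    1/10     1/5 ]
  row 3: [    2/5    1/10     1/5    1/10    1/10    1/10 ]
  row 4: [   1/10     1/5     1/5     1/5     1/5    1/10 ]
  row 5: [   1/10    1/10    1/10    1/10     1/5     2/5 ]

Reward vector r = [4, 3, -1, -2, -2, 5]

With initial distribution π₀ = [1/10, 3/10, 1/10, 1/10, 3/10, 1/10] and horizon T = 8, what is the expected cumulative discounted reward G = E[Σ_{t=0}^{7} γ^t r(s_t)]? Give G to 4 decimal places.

G = 4.7301

t=0: π = [0.1000, 0.3000, 0.1000, 0.1000, 0.3000, 0.1000], E[r] = 0.9000, γ^t·E[r] = 0.900000, running G = 0.900000
t=1: π = [0.1400, 0.1700, 0.1700, 0.1700, 0.2000, 0.1500], E[r] = 0.9100, γ^t·E[r] = 0.728000, running G = 1.628000
t=2: π = [0.1650, 0.1850, 0.1540, 0.1510, 0.1690, 0.1760], E[r] = 1.3010, γ^t·E[r] = 0.832640, running G = 2.460640
t=3: π = [0.1618, 0.1796, 0.1505, 0.1519, 0.1715, 0.1847], E[r] = 1.3122, γ^t·E[r] = 0.671846, running G = 3.132486
t=4: π = [0.1618, 0.1785, 0.1503, 0.1513, 0.1715, 0.1866], E[r] = 1.3197, γ^t·E[r] = 0.540541, running G = 3.673027
t=5: π = [0.1616, 0.1784, 0.1501, 0.1512, 0.1715, 0.1872], E[r] = 1.3220, γ^t·E[r] = 0.433185, running G = 4.106213
t=6: π = [0.1615, 0.1783, 0.1501, 0.1511, 0.1716, 0.1873], E[r] = 1.3222, γ^t·E[r] = 0.346607, running G = 4.452820
t=7: π = [0.1615, 0.1783, 0.1501, 0.1511, 0.1716, 0.1874], E[r] = 1.3223, γ^t·E[r] = 0.277307, running G = 4.730126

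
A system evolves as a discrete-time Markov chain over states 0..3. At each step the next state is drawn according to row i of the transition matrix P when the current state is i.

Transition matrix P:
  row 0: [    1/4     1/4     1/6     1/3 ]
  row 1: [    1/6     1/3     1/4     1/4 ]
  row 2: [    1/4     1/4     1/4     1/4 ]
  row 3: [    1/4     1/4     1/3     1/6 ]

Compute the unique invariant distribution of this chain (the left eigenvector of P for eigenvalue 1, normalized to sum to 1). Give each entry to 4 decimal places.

π = [0.2273, 0.2727, 0.2517, 0.2483]

Balance equations π_j = Σ_i π_i·P[i][j]:
  π_0 = 1/4·π_0 + 1/6·π_1 + 1/4·π_2 + 1/4·π_3
  π_1 = 1/4·π_0 + 1/3·π_1 + 1/4·π_2 + 1/4·π_3
  π_2 = 1/6·π_0 + 1/4·π_1 + 1/4·π_2 + 1/3·π_3
  normalize: π_0 + π_1 + π_2 + π_3 = 1
Solving the linear system gives exactly π = [5/22, 3/11, 36/143, 71/286].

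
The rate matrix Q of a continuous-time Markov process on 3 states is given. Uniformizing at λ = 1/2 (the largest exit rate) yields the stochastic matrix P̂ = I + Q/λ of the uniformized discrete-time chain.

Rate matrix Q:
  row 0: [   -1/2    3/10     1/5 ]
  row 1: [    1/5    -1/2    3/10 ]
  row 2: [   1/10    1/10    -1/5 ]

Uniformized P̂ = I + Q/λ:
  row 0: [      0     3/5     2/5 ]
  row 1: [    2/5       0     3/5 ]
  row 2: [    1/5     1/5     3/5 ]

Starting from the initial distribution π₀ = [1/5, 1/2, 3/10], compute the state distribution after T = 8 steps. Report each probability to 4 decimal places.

t=0: π = [0.2000, 0.5000, 0.3000]
t=1: π = [0.2600, 0.1800, 0.5600]
t=2: π = [0.1840, 0.2680, 0.5480]
t=3: π = [0.2168, 0.2200, 0.5632]
t=4: π = [0.2006, 0.2427, 0.5566]
t=5: π = [0.2084, 0.2317, 0.5599]
t=6: π = [0.2047, 0.2370, 0.5583]
t=7: π = [0.2065, 0.2345, 0.5591]
t=8: π = [0.2056, 0.2357, 0.5587]

π = [0.2056, 0.2357, 0.5587]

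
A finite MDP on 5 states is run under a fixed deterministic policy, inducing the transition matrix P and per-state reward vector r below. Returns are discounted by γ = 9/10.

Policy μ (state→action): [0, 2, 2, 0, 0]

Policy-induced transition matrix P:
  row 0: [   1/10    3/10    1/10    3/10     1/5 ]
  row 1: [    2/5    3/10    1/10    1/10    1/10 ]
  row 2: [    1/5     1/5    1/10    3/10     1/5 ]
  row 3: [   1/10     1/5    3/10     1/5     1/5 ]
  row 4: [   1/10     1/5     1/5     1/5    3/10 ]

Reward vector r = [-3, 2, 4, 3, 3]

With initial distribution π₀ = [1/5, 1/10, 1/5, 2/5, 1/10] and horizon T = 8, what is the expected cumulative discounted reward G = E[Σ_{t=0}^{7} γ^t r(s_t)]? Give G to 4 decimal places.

t=0: π = [0.2000, 0.1000, 0.2000, 0.4000, 0.1000], E[r] = 1.9000, γ^t·E[r] = 1.900000, running G = 1.900000
t=1: π = [0.1500, 0.2300, 0.1900, 0.2300, 0.2000], E[r] = 2.0600, γ^t·E[r] = 1.854000, running G = 3.754000
t=2: π = [0.1880, 0.2380, 0.1660, 0.2110, 0.1970], E[r] = 1.8000, γ^t·E[r] = 1.458000, running G = 5.212000
t=3: π = [0.1880, 0.2426, 0.1619, 0.2116, 0.1959], E[r] = 1.7913, γ^t·E[r] = 1.305858, running G = 6.517858
t=4: π = [0.1890, 0.2431, 0.1619, 0.2107, 0.1953], E[r] = 1.7850, γ^t·E[r] = 1.171158, running G = 7.689016
t=5: π = [0.1891, 0.2432, 0.1617, 0.2108, 0.1952], E[r] = 1.7838, γ^t·E[r] = 1.053329, running G = 8.742345
t=6: π = [0.1891, 0.2432, 0.1617, 0.2108, 0.1952], E[r] = 1.7837, γ^t·E[r] = 0.947918, running G = 9.690263
t=7: π = [0.1891, 0.2432, 0.1617, 0.2108, 0.1952], E[r] = 1.7836, γ^t·E[r] = 0.853096, running G = 10.543359

G = 10.5434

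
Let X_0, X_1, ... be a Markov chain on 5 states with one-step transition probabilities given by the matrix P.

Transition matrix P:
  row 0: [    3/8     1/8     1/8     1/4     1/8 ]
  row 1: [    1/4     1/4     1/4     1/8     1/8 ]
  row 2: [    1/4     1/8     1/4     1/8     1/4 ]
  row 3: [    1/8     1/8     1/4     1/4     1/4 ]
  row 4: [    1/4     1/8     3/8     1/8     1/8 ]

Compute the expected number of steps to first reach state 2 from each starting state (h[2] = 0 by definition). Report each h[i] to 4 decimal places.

h = [4.8212, 4.2384, 0.0000, 4.0795, 3.7086]

First-step conditioning: h[2] = 0; for i ≠ 2, h[i] = 1 + Σ_k P[i][k]·h[k].
  h[0] = 1 + 3/8·h[0] + 1/8·h[1] + 1/4·h[3] + 1/8·h[4]
  h[1] = 1 + 1/4·h[0] + 1/4·h[1] + 1/8·h[3] + 1/8·h[4]
  h[3] = 1 + 1/8·h[0] + 1/8·h[1] + 1/4·h[3] + 1/4·h[4]
  h[4] = 1 + 1/4·h[0] + 1/8·h[1] + 1/8·h[3] + 1/8·h[4]
Solving the 4×4 linear system over states ≠ 2 gives exactly h = [728/151, 640/151, 0, 616/151, 560/151] (h[2] = 0 is the target).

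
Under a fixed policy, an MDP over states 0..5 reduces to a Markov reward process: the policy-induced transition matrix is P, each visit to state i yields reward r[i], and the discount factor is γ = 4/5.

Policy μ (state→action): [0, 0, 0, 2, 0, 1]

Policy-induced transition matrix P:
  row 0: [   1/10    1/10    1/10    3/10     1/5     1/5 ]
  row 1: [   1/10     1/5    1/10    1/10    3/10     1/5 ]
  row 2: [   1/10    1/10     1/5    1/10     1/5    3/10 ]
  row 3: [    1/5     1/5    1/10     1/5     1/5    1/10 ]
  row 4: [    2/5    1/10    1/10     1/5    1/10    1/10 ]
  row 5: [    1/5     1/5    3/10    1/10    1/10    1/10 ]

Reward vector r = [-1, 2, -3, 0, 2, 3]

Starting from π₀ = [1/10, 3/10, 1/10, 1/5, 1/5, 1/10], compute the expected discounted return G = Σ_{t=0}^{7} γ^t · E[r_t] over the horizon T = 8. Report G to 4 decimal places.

t=0: π = [0.1000, 0.3000, 0.1000, 0.2000, 0.2000, 0.1000], E[r] = 0.9000, γ^t·E[r] = 0.900000, running G = 0.900000
t=1: π = [0.1900, 0.1600, 0.1300, 0.1600, 0.2000, 0.1600], E[r] = 0.6200, γ^t·E[r] = 0.496000, running G = 1.396000
t=2: π = [0.1920, 0.1480, 0.1450, 0.1740, 0.1800, 0.1610], E[r] = 0.5120, γ^t·E[r] = 0.327680, running G = 1.723680
t=3: π = [0.1875, 0.1483, 0.1467, 0.1738, 0.1807, 0.1630], E[r] = 0.5194, γ^t·E[r] = 0.265933, running G = 1.989613
t=4: π = [0.1879, 0.1485, 0.1473, 0.1730, 0.1805, 0.1629], E[r] = 0.5170, γ^t·E[r] = 0.211763, running G = 2.201376
t=5: π = [0.1877, 0.1484, 0.1473, 0.1729, 0.1805, 0.1631], E[r] = 0.5175, γ^t·E[r] = 0.169583, running G = 2.370959
t=6: π = [0.1878, 0.1484, 0.1473, 0.1729, 0.1805, 0.1631], E[r] = 0.5173, γ^t·E[r] = 0.135604, running G = 2.506563
t=7: π = [0.1877, 0.1484, 0.1474, 0.1729, 0.1805, 0.1631], E[r] = 0.5173, γ^t·E[r] = 0.108493, running G = 2.615056

G = 2.6151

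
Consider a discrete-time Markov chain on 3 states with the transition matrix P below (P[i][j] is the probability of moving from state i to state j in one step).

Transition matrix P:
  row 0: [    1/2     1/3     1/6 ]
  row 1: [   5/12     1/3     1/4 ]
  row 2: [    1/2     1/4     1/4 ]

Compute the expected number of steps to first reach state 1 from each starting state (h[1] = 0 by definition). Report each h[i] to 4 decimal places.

First-step conditioning: h[1] = 0; for i ≠ 1, h[i] = 1 + Σ_k P[i][k]·h[k].
  h[0] = 1 + 1/2·h[0] + 1/6·h[2]
  h[2] = 1 + 1/2·h[0] + 1/4·h[2]
Solving the 2×2 linear system over states ≠ 1 gives exactly h = [22/7, 0, 24/7] (h[1] = 0 is the target).

h = [3.1429, 0.0000, 3.4286]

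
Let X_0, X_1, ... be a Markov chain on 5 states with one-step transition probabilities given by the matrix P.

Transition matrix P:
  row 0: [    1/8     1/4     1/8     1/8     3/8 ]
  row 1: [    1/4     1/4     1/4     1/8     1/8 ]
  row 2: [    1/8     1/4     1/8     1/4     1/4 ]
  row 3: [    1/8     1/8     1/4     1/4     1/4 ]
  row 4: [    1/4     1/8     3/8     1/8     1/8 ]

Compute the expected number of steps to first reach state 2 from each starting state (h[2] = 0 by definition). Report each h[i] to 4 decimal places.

h = [4.3593, 4.0240, 0.0000, 3.9042, 3.5210]

First-step conditioning: h[2] = 0; for i ≠ 2, h[i] = 1 + Σ_k P[i][k]·h[k].
  h[0] = 1 + 1/8·h[0] + 1/4·h[1] + 1/8·h[3] + 3/8·h[4]
  h[1] = 1 + 1/4·h[0] + 1/4·h[1] + 1/8·h[3] + 1/8·h[4]
  h[3] = 1 + 1/8·h[0] + 1/8·h[1] + 1/4·h[3] + 1/4·h[4]
  h[4] = 1 + 1/4·h[0] + 1/8·h[1] + 1/8·h[3] + 1/8·h[4]
Solving the 4×4 linear system over states ≠ 2 gives exactly h = [728/167, 672/167, 0, 652/167, 588/167] (h[2] = 0 is the target).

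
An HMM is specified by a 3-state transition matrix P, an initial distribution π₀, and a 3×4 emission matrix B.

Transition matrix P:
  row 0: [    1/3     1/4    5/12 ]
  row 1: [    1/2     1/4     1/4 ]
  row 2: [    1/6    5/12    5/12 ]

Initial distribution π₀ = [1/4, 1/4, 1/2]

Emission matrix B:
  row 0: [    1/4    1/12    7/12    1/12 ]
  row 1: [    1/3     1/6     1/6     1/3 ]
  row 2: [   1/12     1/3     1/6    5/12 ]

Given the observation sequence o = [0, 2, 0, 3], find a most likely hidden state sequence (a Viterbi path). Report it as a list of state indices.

path = [1, 0, 0, 2]

t=0: δ = [6.250e-02, 8.333e-02, 4.167e-02]  (obs o_0=0)
t=1: δ = [2.431e-02, 3.472e-03, 4.340e-03]  ψ = [1, 1, 0]  (obs o_1=2)
t=2: δ = [2.025e-03, 2.025e-03, 8.439e-04]  ψ = [0, 0, 0]  (obs o_2=0)
t=3: δ = [8.439e-05, 1.688e-04, 3.516e-04]  ψ = [1, 0, 0]  (obs o_3=3)
backtrack: best end state = 2; path = [1, 0, 0, 2]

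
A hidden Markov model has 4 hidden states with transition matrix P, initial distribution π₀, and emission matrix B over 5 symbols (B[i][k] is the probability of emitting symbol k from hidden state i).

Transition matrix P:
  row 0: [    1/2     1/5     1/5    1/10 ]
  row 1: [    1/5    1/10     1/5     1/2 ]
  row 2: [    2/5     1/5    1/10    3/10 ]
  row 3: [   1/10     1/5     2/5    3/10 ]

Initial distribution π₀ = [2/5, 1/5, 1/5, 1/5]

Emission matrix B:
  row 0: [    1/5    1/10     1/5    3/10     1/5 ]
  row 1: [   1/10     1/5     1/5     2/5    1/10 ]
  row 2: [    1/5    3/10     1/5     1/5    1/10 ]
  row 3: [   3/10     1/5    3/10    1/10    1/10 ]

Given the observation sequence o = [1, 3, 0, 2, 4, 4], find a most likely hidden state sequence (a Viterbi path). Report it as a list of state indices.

t=0: δ = [4.000e-02, 4.000e-02, 6.000e-02, 4.000e-02]  (obs o_0=1)
t=1: δ = [7.200e-03, 4.800e-03, 3.200e-03, 2.000e-03]  ψ = [2, 2, 3, 1]  (obs o_1=3)
t=2: δ = [7.200e-04, 1.440e-04, 2.880e-04, 7.200e-04]  ψ = [0, 0, 0, 1]  (obs o_2=0)
t=3: δ = [7.200e-05, 2.880e-05, 5.760e-05, 6.480e-05]  ψ = [0, 0, 3, 3]  (obs o_3=2)
t=4: δ = [7.200e-06, 1.440e-06, 2.592e-06, 1.944e-06]  ψ = [0, 0, 3, 3]  (obs o_4=4)
t=5: δ = [7.200e-07, 1.440e-07, 1.440e-07, 7.776e-08]  ψ = [0, 0, 0, 2]  (obs o_5=4)
backtrack: best end state = 0; path = [2, 0, 0, 0, 0, 0]

path = [2, 0, 0, 0, 0, 0]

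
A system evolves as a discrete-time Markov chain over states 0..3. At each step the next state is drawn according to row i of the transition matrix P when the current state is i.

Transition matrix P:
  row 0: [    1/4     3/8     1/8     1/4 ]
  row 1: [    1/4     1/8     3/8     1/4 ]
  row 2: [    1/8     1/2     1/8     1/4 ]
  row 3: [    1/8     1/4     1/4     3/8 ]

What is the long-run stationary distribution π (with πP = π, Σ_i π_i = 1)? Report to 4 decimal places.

Balance equations π_j = Σ_i π_i·P[i][j]:
  π_0 = 1/4·π_0 + 1/4·π_1 + 1/8·π_2 + 1/8·π_3
  π_1 = 3/8·π_0 + 1/8·π_1 + 1/2·π_2 + 1/4·π_3
  π_2 = 1/8·π_0 + 3/8·π_1 + 1/8·π_2 + 1/4·π_3
  normalize: π_0 + π_1 + π_2 + π_3 = 1
Solving the linear system gives exactly π = [101/546, 23/78, 64/273, 2/7].

π = [0.1850, 0.2949, 0.2344, 0.2857]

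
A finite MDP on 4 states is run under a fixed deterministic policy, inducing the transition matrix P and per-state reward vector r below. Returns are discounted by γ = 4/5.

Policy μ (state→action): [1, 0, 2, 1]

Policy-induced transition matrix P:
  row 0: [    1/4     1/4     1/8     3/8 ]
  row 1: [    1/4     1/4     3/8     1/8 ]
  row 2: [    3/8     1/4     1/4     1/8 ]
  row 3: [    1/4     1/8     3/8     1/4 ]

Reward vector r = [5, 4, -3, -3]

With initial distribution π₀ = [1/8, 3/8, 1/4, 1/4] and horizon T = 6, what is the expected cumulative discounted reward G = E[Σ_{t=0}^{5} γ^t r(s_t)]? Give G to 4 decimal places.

G = 2.8543

t=0: π = [0.1250, 0.3750, 0.2500, 0.2500], E[r] = 0.6250, γ^t·E[r] = 0.625000, running G = 0.625000
t=1: π = [0.2813, 0.2188, 0.3125, 0.1875], E[r] = 0.7813, γ^t·E[r] = 0.625000, running G = 1.250000
t=2: π = [0.2891, 0.2266, 0.2656, 0.2188], E[r] = 0.8984, γ^t·E[r] = 0.575000, running G = 1.825000
t=3: π = [0.2832, 0.2227, 0.2695, 0.2246], E[r] = 0.8242, γ^t·E[r] = 0.422000, running G = 2.247000
t=4: π = [0.2837, 0.2219, 0.2705, 0.2239], E[r] = 0.8230, γ^t·E[r] = 0.337100, running G = 2.584100
t=5: π = [0.2838, 0.2220, 0.2703, 0.2239], E[r] = 0.8246, γ^t·E[r] = 0.270210, running G = 2.854310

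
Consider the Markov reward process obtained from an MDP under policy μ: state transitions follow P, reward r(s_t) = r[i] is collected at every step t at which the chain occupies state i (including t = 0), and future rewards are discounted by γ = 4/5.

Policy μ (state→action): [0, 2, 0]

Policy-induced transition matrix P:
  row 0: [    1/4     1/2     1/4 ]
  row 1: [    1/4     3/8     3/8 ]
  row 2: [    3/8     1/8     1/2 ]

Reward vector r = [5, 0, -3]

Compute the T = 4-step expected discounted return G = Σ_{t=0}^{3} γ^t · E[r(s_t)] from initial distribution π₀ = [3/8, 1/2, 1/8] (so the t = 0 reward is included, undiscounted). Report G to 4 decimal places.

G = 2.1058

t=0: π = [0.3750, 0.5000, 0.1250], E[r] = 1.5000, γ^t·E[r] = 1.500000, running G = 1.500000
t=1: π = [0.2656, 0.3906, 0.3438], E[r] = 0.2969, γ^t·E[r] = 0.237500, running G = 1.737500
t=2: π = [0.2930, 0.3223, 0.3848], E[r] = 0.3105, γ^t·E[r] = 0.198750, running G = 1.936250
t=3: π = [0.2981, 0.3154, 0.3865], E[r] = 0.3311, γ^t·E[r] = 0.169500, running G = 2.105750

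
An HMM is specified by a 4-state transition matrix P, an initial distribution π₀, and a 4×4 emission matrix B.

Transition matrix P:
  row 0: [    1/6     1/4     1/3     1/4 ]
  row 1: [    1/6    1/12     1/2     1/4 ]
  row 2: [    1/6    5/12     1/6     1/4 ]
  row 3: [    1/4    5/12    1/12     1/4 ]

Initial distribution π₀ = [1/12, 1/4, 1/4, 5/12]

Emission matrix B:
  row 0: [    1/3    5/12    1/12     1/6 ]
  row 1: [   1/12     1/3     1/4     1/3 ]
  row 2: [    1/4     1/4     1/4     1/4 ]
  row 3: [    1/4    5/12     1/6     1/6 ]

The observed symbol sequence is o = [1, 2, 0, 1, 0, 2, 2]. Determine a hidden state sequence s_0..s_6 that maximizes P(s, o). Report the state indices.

t=0: δ = [3.472e-02, 8.333e-02, 6.250e-02, 1.736e-01]  (obs o_0=1)
t=1: δ = [3.617e-03, 1.808e-02, 1.042e-02, 7.234e-03]  ψ = [3, 3, 1, 3]  (obs o_1=2)
t=2: δ = [1.005e-03, 3.617e-04, 2.261e-03, 1.130e-03]  ψ = [1, 2, 1, 1]  (obs o_2=0)
t=3: δ = [1.570e-04, 3.140e-04, 9.419e-05, 2.355e-04]  ψ = [2, 2, 2, 2]  (obs o_3=1)
t=4: δ = [1.962e-05, 8.176e-06, 3.925e-05, 1.962e-05]  ψ = [3, 3, 1, 1]  (obs o_4=0)
t=5: δ = [5.451e-07, 4.088e-06, 1.635e-06, 1.635e-06]  ψ = [2, 2, 0, 2]  (obs o_5=2)
t=6: δ = [5.678e-08, 1.703e-07, 5.110e-07, 1.703e-07]  ψ = [1, 2, 1, 1]  (obs o_6=2)
backtrack: best end state = 2; path = [3, 1, 2, 1, 2, 1, 2]

path = [3, 1, 2, 1, 2, 1, 2]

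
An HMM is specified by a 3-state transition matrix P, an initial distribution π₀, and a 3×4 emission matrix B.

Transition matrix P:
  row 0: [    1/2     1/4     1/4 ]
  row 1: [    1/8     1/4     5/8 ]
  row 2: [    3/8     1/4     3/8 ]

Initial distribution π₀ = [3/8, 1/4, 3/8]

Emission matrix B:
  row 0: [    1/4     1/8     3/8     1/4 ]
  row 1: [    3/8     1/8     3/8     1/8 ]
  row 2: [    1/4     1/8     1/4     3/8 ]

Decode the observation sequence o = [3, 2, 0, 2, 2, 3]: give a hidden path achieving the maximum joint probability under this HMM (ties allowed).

path = [2, 0, 0, 0, 0, 0]

t=0: δ = [9.375e-02, 3.125e-02, 1.406e-01]  (obs o_0=3)
t=1: δ = [1.978e-02, 1.318e-02, 1.318e-02]  ψ = [2, 2, 2]  (obs o_1=2)
t=2: δ = [2.472e-03, 1.854e-03, 2.060e-03]  ψ = [0, 0, 1]  (obs o_2=0)
t=3: δ = [4.635e-04, 2.317e-04, 2.897e-04]  ψ = [0, 0, 1]  (obs o_3=2)
t=4: δ = [8.690e-05, 4.345e-05, 3.621e-05]  ψ = [0, 0, 1]  (obs o_4=2)
t=5: δ = [1.086e-05, 2.716e-06, 1.018e-05]  ψ = [0, 0, 1]  (obs o_5=3)
backtrack: best end state = 0; path = [2, 0, 0, 0, 0, 0]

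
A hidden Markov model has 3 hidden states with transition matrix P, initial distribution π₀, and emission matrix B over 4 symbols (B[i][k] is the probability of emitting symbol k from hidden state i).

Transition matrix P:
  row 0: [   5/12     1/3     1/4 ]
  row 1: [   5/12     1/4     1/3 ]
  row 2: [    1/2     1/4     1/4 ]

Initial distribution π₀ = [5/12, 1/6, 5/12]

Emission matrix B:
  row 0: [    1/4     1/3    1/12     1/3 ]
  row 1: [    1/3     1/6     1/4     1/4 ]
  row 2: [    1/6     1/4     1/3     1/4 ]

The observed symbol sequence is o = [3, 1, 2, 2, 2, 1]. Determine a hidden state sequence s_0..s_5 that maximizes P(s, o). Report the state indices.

path = [0, 0, 1, 2, 2, 0]

t=0: δ = [1.389e-01, 4.167e-02, 1.042e-01]  (obs o_0=3)
t=1: δ = [1.929e-02, 7.716e-03, 8.681e-03]  ψ = [0, 0, 0]  (obs o_1=1)
t=2: δ = [6.698e-04, 1.608e-03, 1.608e-03]  ψ = [0, 0, 0]  (obs o_2=2)
t=3: δ = [6.698e-05, 1.005e-04, 1.786e-04]  ψ = [2, 1, 1]  (obs o_3=2)
t=4: δ = [7.442e-06, 1.116e-05, 1.488e-05]  ψ = [2, 2, 2]  (obs o_4=2)
t=5: δ = [2.481e-06, 6.202e-07, 9.303e-07]  ψ = [2, 2, 1]  (obs o_5=1)
backtrack: best end state = 0; path = [0, 0, 1, 2, 2, 0]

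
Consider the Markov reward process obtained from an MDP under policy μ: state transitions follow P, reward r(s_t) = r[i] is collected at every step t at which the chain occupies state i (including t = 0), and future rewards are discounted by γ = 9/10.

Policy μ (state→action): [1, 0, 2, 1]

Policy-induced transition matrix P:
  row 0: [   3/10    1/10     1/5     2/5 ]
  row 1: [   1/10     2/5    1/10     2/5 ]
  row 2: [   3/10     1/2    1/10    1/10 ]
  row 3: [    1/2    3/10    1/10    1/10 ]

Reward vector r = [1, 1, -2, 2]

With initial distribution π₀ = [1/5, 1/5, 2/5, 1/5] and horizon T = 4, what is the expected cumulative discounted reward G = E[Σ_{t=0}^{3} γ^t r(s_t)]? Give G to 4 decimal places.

t=0: π = [0.2000, 0.2000, 0.4000, 0.2000], E[r] = 0.0000, γ^t·E[r] = 0.000000, running G = 0.000000
t=1: π = [0.3000, 0.3600, 0.1200, 0.2200], E[r] = 0.8600, γ^t·E[r] = 0.774000, running G = 0.774000
t=2: π = [0.2720, 0.3000, 0.1300, 0.2980], E[r] = 0.9080, γ^t·E[r] = 0.735480, running G = 1.509480
t=3: π = [0.2996, 0.3016, 0.1272, 0.2716], E[r] = 0.8900, γ^t·E[r] = 0.648810, running G = 2.158290

G = 2.1583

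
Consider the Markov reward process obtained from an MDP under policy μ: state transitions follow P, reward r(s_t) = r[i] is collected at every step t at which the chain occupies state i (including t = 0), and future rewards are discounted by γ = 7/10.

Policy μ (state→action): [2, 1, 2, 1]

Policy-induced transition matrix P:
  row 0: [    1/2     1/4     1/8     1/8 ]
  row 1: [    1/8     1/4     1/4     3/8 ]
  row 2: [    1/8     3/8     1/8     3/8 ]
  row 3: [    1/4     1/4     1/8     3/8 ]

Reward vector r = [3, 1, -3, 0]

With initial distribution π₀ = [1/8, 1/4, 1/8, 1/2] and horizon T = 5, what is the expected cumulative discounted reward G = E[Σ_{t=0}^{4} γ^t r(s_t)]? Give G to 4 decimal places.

t=0: π = [0.1250, 0.2500, 0.1250, 0.5000], E[r] = 0.2500, γ^t·E[r] = 0.250000, running G = 0.250000
t=1: π = [0.2344, 0.2656, 0.1563, 0.3438], E[r] = 0.5000, γ^t·E[r] = 0.350000, running G = 0.600000
t=2: π = [0.2559, 0.2695, 0.1582, 0.3164], E[r] = 0.5625, γ^t·E[r] = 0.275625, running G = 0.875625
t=3: π = [0.2605, 0.2698, 0.1587, 0.3110], E[r] = 0.5752, γ^t·E[r] = 0.197292, running G = 1.072917
t=4: π = [0.2616, 0.2698, 0.1587, 0.3099], E[r] = 0.5784, γ^t·E[r] = 0.138866, running G = 1.211783

G = 1.2118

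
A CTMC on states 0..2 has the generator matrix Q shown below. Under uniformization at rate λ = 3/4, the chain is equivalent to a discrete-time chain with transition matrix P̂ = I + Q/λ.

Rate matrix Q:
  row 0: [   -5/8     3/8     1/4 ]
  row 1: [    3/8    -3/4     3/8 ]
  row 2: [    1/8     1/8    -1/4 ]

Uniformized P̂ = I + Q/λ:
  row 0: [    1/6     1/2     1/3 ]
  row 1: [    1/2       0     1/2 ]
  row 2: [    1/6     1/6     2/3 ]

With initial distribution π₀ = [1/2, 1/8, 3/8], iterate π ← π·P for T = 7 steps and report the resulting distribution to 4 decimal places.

π = [0.2365, 0.2110, 0.5525]

t=0: π = [0.5000, 0.1250, 0.3750]
t=1: π = [0.2083, 0.3125, 0.4792]
t=2: π = [0.2708, 0.1840, 0.5451]
t=3: π = [0.2280, 0.2263, 0.5457]
t=4: π = [0.2421, 0.2050, 0.5530]
t=5: π = [0.2350, 0.2132, 0.5518]
t=6: π = [0.2377, 0.2095, 0.5528]
t=7: π = [0.2365, 0.2110, 0.5525]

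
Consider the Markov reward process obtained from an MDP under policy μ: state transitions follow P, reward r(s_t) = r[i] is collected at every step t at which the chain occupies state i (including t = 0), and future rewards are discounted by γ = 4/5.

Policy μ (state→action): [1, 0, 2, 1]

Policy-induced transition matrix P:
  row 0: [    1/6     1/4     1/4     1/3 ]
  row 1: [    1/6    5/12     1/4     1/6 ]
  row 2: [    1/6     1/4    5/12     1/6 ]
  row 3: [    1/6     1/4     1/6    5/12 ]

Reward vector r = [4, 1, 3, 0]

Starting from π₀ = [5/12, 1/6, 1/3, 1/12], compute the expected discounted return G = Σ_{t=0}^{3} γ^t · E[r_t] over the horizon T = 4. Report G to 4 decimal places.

t=0: π = [0.4167, 0.1667, 0.3333, 0.0833], E[r] = 2.8333, γ^t·E[r] = 2.833333, running G = 2.833333
t=1: π = [0.1667, 0.2778, 0.2986, 0.2569], E[r] = 1.8403, γ^t·E[r] = 1.472222, running G = 4.305556
t=2: π = [0.1667, 0.2963, 0.2784, 0.2587], E[r] = 1.7980, γ^t·E[r] = 1.150741, running G = 5.456296
t=3: π = [0.1667, 0.2994, 0.2748, 0.2591], E[r] = 1.7906, γ^t·E[r] = 0.916765, running G = 6.373062

G = 6.3731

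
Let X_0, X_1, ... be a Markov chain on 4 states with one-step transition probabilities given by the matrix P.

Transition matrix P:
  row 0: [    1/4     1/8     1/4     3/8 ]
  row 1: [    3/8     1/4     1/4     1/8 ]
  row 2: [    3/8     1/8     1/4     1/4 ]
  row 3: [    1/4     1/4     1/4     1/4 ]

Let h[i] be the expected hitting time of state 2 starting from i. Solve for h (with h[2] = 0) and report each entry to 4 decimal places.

First-step conditioning: h[2] = 0; for i ≠ 2, h[i] = 1 + Σ_k P[i][k]·h[k].
  h[0] = 1 + 1/4·h[0] + 1/8·h[1] + 3/8·h[3]
  h[1] = 1 + 3/8·h[0] + 1/4·h[1] + 1/8·h[3]
  h[3] = 1 + 1/4·h[0] + 1/4·h[1] + 1/4·h[3]
Solving the 3×3 linear system over states ≠ 2 gives exactly h = [4, 4, 0, 4] (h[2] = 0 is the target).

h = [4.0000, 4.0000, 0.0000, 4.0000]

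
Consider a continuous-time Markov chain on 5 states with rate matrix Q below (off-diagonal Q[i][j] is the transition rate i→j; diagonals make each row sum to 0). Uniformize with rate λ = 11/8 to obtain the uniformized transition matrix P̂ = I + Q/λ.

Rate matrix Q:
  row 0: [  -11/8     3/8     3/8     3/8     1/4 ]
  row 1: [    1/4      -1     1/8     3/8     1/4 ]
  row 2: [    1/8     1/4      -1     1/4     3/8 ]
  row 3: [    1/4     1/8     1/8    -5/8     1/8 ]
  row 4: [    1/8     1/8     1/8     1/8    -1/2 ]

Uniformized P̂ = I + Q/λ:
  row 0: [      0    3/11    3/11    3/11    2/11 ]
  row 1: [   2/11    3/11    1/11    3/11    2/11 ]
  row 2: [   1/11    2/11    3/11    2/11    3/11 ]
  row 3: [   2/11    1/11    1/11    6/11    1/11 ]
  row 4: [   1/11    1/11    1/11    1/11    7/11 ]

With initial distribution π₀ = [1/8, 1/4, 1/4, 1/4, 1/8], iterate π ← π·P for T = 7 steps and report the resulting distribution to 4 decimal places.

t=0: π = [0.1250, 0.2500, 0.2500, 0.2500, 0.1250]
t=1: π = [0.1250, 0.1818, 0.1591, 0.2955, 0.2386]
t=2: π = [0.1229, 0.1612, 0.1426, 0.2955, 0.2779]
t=3: π = [0.1212, 0.1555, 0.1392, 0.2898, 0.2942]
t=4: π = [0.1204, 0.1539, 0.1383, 0.2856, 0.3019]
t=5: π = [0.1199, 0.1533, 0.1379, 0.2832, 0.3056]
t=6: π = [0.1197, 0.1531, 0.1378, 0.2818, 0.3075]
t=7: π = [0.1196, 0.1530, 0.1377, 0.2812, 0.3085]

π = [0.1196, 0.1530, 0.1377, 0.2812, 0.3085]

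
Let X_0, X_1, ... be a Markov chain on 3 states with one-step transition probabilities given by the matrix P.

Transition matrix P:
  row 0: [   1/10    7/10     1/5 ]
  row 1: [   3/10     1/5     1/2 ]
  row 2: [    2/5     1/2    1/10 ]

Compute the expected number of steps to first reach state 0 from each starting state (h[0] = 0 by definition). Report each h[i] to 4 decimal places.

h = [0.0000, 2.9787, 2.7660]

First-step conditioning: h[0] = 0; for i ≠ 0, h[i] = 1 + Σ_k P[i][k]·h[k].
  h[1] = 1 + 1/5·h[1] + 1/2·h[2]
  h[2] = 1 + 1/2·h[1] + 1/10·h[2]
Solving the 2×2 linear system over states ≠ 0 gives exactly h = [0, 140/47, 130/47] (h[0] = 0 is the target).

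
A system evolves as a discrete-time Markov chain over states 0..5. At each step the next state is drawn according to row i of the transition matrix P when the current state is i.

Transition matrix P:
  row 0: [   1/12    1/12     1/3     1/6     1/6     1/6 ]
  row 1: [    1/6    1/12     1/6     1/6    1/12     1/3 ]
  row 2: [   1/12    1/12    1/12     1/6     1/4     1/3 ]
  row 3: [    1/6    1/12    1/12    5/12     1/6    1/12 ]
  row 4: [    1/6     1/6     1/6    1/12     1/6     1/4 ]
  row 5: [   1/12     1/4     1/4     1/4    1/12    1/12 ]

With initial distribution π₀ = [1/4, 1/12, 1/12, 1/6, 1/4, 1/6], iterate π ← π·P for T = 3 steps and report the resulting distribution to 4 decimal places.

π = [0.1253, 0.1302, 0.1717, 0.2255, 0.1533, 0.1940]

t=0: π = [0.2500, 0.0833, 0.0833, 0.1667, 0.2500, 0.1667]
t=1: π = [0.1250, 0.1319, 0.2014, 0.2014, 0.1528, 0.1875]
t=2: π = [0.1238, 0.1273, 0.1696, 0.2199, 0.1568, 0.2025]
t=3: π = [0.1253, 0.1302, 0.1717, 0.2255, 0.1533, 0.1940]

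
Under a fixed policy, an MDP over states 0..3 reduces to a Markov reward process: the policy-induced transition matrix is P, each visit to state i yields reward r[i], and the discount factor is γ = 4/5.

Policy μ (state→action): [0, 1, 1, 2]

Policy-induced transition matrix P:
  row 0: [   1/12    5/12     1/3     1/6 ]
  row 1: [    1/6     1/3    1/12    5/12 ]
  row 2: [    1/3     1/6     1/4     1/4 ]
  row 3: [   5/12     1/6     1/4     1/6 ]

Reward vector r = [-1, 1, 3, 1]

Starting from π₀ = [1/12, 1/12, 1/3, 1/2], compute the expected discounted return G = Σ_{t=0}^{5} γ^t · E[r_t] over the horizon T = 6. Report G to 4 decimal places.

G = 3.9904

t=0: π = [0.0833, 0.0833, 0.3333, 0.5000], E[r] = 1.5000, γ^t·E[r] = 1.500000, running G = 1.500000
t=1: π = [0.3403, 0.2014, 0.2431, 0.2153], E[r] = 0.8056, γ^t·E[r] = 0.644444, running G = 2.144444
t=2: π = [0.2326, 0.2853, 0.2448, 0.2373], E[r] = 1.0243, γ^t·E[r] = 0.655556, running G = 2.800000
t=3: π = [0.2474, 0.2724, 0.2218, 0.2584], E[r] = 0.9489, γ^t·E[r] = 0.485827, running G = 3.285827
t=4: π = [0.2476, 0.2739, 0.2252, 0.2532], E[r] = 0.9552, γ^t·E[r] = 0.391249, running G = 3.677077
t=5: π = [0.2469, 0.2742, 0.2250, 0.2539], E[r] = 0.9562, γ^t·E[r] = 0.313330, running G = 3.990406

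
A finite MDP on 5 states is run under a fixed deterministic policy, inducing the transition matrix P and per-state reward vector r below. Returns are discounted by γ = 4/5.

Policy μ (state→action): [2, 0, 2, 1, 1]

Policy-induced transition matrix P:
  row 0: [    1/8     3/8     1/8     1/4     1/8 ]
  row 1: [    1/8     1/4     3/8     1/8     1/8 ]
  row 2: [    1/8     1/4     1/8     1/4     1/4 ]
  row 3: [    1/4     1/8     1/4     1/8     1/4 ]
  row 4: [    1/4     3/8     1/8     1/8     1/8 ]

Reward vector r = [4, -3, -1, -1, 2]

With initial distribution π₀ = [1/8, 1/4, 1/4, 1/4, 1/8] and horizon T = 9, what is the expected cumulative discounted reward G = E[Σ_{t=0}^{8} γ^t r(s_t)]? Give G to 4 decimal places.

G = -1.0169

t=0: π = [0.1250, 0.2500, 0.2500, 0.2500, 0.1250], E[r] = -0.5000, γ^t·E[r] = -0.500000, running G = -0.500000
t=1: π = [0.1719, 0.2500, 0.2188, 0.1719, 0.1875], E[r] = -0.0781, γ^t·E[r] = -0.062500, running G = -0.562500
t=2: π = [0.1699, 0.2734, 0.2090, 0.1738, 0.1738], E[r] = -0.1758, γ^t·E[r] = -0.112500, running G = -0.675000
t=3: π = [0.1685, 0.2712, 0.2151, 0.1724, 0.1729], E[r] = -0.1816, γ^t·E[r] = -0.093000, running G = -0.768000
t=4: π = [0.1682, 0.2711, 0.2144, 0.1729, 0.1734], E[r] = -0.1812, γ^t·E[r] = -0.074213, running G = -0.842213
t=5: π = [0.1683, 0.2711, 0.2144, 0.1728, 0.1734], E[r] = -0.1804, γ^t·E[r] = -0.059126, running G = -0.901339
t=6: π = [0.1683, 0.2711, 0.2144, 0.1728, 0.1734], E[r] = -0.1806, γ^t·E[r] = -0.047351, running G = -0.948690
t=7: π = [0.1683, 0.2711, 0.2144, 0.1728, 0.1734], E[r] = -0.1806, γ^t·E[r] = -0.037876, running G = -0.986566
t=8: π = [0.1683, 0.2711, 0.2144, 0.1728, 0.1734], E[r] = -0.1806, γ^t·E[r] = -0.030302, running G = -1.016868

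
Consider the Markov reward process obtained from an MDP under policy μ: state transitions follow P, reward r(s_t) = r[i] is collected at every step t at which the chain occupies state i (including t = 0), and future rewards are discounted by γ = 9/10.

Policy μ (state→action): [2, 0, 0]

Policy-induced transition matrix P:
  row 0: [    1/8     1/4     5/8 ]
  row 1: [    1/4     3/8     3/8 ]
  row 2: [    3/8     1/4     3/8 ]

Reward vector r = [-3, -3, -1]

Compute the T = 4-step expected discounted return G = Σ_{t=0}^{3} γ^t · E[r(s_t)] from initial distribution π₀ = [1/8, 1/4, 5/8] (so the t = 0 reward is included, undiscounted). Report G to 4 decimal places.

G = -6.9595

t=0: π = [0.1250, 0.2500, 0.6250], E[r] = -1.7500, γ^t·E[r] = -1.750000, running G = -1.750000
t=1: π = [0.3125, 0.2813, 0.4063], E[r] = -2.1875, γ^t·E[r] = -1.968750, running G = -3.718750
t=2: π = [0.2617, 0.2852, 0.4531], E[r] = -2.0938, γ^t·E[r] = -1.695938, running G = -5.414688
t=3: π = [0.2739, 0.2856, 0.4404], E[r] = -2.1191, γ^t·E[r] = -1.544854, running G = -6.959541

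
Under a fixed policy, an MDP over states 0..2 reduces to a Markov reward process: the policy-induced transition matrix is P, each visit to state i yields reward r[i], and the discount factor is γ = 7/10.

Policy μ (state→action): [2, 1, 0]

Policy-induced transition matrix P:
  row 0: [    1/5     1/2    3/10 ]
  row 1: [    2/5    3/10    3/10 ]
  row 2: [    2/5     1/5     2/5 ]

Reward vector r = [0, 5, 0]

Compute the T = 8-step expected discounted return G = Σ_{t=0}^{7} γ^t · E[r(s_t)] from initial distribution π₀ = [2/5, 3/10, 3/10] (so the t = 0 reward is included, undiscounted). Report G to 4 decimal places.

G = 5.1221

t=0: π = [0.4000, 0.3000, 0.3000], E[r] = 1.5000, γ^t·E[r] = 1.500000, running G = 1.500000
t=1: π = [0.3200, 0.3500, 0.3300], E[r] = 1.7500, γ^t·E[r] = 1.225000, running G = 2.725000
t=2: π = [0.3360, 0.3310, 0.3330], E[r] = 1.6550, γ^t·E[r] = 0.810950, running G = 3.535950
t=3: π = [0.3328, 0.3339, 0.3333], E[r] = 1.6695, γ^t·E[r] = 0.572639, running G = 4.108589
t=4: π = [0.3334, 0.3332, 0.3333], E[r] = 1.6662, γ^t·E[r] = 0.400043, running G = 4.508631
t=5: π = [0.3333, 0.3334, 0.3333], E[r] = 1.6668, γ^t·E[r] = 0.280135, running G = 4.788766
t=6: π = [0.3333, 0.3333, 0.3333], E[r] = 1.6666, γ^t·E[r] = 0.196079, running G = 4.984845
t=7: π = [0.3333, 0.3333, 0.3333], E[r] = 1.6667, γ^t·E[r] = 0.137258, running G = 5.122103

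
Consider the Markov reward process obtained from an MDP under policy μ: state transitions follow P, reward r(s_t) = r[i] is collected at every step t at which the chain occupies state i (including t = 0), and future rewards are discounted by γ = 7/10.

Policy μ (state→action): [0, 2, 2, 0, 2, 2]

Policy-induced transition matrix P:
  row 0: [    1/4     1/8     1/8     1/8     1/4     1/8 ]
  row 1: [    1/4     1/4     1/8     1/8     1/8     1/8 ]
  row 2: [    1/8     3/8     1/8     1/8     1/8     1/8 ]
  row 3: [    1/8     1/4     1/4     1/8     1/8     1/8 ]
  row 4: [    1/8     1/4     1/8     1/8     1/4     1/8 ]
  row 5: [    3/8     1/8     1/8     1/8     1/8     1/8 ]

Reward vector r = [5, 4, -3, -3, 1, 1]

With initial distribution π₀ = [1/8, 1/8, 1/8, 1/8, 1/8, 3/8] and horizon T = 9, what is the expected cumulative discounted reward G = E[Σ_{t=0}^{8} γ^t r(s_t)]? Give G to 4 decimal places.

G = 4.1385

t=0: π = [0.1250, 0.1250, 0.1250, 0.1250, 0.1250, 0.3750], E[r] = 0.8750, γ^t·E[r] = 0.875000, running G = 0.875000
t=1: π = [0.2500, 0.2031, 0.1406, 0.1250, 0.1563, 0.1250], E[r] = 1.5469, γ^t·E[r] = 1.082813, running G = 1.957813
t=2: π = [0.2129, 0.2207, 0.1406, 0.1250, 0.1758, 0.1250], E[r] = 1.4512, γ^t·E[r] = 0.711074, running G = 2.668887
t=3: π = [0.2104, 0.2253, 0.1406, 0.1250, 0.1736, 0.1250], E[r] = 1.4553, γ^t·E[r] = 0.499176, running G = 3.168062
t=4: π = [0.2107, 0.2256, 0.1406, 0.1250, 0.1730, 0.1250], E[r] = 1.4573, γ^t·E[r] = 0.349906, running G = 3.517969
t=5: π = [0.2108, 0.2256, 0.1406, 0.1250, 0.1730, 0.1250], E[r] = 1.4575, γ^t·E[r] = 0.244966, running G = 3.762935
t=6: π = [0.2108, 0.2256, 0.1406, 0.1250, 0.1730, 0.1250], E[r] = 1.4575, γ^t·E[r] = 0.171475, running G = 3.934410
t=7: π = [0.2108, 0.2256, 0.1406, 0.1250, 0.1730, 0.1250], E[r] = 1.4575, γ^t·E[r] = 0.120032, running G = 4.054442
t=8: π = [0.2108, 0.2256, 0.1406, 0.1250, 0.1730, 0.1250], E[r] = 1.4575, γ^t·E[r] = 0.084023, running G = 4.138465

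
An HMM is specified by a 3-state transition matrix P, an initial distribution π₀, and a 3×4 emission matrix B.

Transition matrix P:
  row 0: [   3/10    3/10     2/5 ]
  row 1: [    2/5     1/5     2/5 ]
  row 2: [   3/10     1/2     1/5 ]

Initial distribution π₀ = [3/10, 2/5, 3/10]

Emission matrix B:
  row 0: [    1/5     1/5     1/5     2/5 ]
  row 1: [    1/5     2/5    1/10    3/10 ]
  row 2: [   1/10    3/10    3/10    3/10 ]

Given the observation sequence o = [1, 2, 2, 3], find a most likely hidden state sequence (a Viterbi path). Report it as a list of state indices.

path = [1, 0, 2, 1]

t=0: δ = [6.000e-02, 1.600e-01, 9.000e-02]  (obs o_0=1)
t=1: δ = [1.280e-02, 4.500e-03, 1.920e-02]  ψ = [1, 2, 1]  (obs o_1=2)
t=2: δ = [1.152e-03, 9.600e-04, 1.536e-03]  ψ = [2, 2, 0]  (obs o_2=2)
t=3: δ = [1.843e-04, 2.304e-04, 1.382e-04]  ψ = [2, 2, 0]  (obs o_3=3)
backtrack: best end state = 1; path = [1, 0, 2, 1]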